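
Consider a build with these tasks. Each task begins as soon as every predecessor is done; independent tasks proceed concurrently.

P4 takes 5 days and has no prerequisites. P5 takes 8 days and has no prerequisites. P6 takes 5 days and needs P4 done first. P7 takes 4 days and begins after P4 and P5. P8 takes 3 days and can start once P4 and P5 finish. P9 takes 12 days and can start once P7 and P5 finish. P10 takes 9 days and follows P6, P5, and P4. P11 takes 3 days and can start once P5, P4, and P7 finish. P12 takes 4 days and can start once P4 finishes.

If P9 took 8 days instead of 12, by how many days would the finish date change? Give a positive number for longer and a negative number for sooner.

-4

As given, the longest chain is P5→P7→P9 = 8+4+12 = 24, so the finish is 24 days.
P9 lies on that path, so at 8 days the path becomes 20 days.
No other chain overtakes it, so the finish is 20 days.
Change in finish: 20 − 24 = -4 days.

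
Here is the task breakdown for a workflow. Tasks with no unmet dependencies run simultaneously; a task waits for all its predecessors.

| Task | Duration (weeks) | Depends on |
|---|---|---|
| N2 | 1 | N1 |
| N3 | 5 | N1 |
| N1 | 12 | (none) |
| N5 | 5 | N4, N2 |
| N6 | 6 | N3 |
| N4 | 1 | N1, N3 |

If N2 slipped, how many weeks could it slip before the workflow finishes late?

5

Critical path: N1→N3→N4→N5 = 12+5+1+5 = 23, so the finish is 23 weeks.
N2 finishes as early as 13 and must finish by 18.
Float = 23 − 18 = 5.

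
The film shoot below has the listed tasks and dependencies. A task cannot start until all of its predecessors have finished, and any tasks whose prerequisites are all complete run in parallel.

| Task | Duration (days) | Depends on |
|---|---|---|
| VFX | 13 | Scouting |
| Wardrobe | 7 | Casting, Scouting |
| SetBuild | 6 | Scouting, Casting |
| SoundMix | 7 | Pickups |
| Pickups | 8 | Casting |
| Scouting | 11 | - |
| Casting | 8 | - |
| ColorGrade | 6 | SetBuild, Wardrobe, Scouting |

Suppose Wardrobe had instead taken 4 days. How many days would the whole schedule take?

24

The binding path is Scouting→Wardrobe→ColorGrade = 11+7+6 = 24; finish at 24 days.
Since Wardrobe is critical, the -3 change carries straight to that chain (now 21 days).
The binding chain switches to Scouting→VFX = 11+13 = 24; finish 24 days.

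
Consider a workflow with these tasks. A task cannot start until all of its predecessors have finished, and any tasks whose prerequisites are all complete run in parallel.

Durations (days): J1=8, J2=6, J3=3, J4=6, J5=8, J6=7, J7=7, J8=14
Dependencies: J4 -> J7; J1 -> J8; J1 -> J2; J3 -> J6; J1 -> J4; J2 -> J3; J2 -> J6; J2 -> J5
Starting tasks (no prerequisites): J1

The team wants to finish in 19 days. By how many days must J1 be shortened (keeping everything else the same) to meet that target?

Current finish: 24 days; target: 19.
J1 is on every critical path, so each day cut from J1 cuts the finish by one (this holds down to a finish of 17).
Need 24 − 19 = 5 days off J1 → J1 becomes 3 days, finish becomes 19.

5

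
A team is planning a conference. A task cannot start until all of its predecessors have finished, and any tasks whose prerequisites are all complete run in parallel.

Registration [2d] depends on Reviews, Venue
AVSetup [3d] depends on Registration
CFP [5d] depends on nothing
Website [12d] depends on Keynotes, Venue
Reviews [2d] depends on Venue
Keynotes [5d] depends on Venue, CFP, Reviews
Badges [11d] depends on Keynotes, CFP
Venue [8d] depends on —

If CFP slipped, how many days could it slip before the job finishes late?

5

Venue→Reviews→Keynotes→Website = 8+2+5+12 = 27 sets the makespan at 27 days.
The longest chain containing CFP totals 22 days.
Float = 27 − 22 = 5.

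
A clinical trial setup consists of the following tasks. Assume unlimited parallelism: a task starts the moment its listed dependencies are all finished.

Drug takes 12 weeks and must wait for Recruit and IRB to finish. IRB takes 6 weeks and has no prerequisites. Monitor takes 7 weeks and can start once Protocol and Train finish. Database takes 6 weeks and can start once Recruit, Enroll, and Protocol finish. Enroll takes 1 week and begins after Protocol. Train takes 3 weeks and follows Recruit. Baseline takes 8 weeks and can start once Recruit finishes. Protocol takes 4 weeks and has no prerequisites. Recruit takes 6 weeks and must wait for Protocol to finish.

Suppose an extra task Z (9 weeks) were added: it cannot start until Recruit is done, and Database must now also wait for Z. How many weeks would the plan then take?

Originally the plan takes 22 weeks.
With Z inserted, Database now waits for max(Recruit, Enroll, Protocol, Z).
New critical path: Protocol→Recruit→Z→Database = 4+6+9+6 = 25 ⇒ 25 weeks.

25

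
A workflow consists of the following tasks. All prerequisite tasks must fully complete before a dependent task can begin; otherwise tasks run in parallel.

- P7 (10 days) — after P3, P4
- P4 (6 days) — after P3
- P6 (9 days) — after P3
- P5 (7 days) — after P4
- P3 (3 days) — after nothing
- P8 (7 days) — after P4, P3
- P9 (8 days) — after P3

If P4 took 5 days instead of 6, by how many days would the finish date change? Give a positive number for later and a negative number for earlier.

-1

As given, the longest chain is P3→P4→P7 = 3+6+10 = 19, so the finish is 19 days.
Since P4 is critical, the -1 change carries straight to that chain (now 18 days).
That remains the longest chain; total 18 days.
Change in finish: 18 − 19 = -1 days.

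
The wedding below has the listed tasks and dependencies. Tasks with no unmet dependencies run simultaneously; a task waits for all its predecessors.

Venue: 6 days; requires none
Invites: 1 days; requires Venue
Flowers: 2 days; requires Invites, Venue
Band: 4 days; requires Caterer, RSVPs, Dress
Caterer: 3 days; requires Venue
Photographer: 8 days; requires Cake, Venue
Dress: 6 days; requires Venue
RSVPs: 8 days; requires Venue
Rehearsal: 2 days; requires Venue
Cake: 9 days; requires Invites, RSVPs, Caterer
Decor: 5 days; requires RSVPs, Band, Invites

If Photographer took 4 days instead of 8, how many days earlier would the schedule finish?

Critical path before the change: Venue→RSVPs→Cake→Photographer = 6+8+9+8 = 31 giving 31 days.
Photographer is on the critical path; changing it to 4 makes that path 27 days.
The critical path is still Venue→RSVPs→Cake→Photographer; finish is now 27 days.
Change in finish: 27 − 31 = -4 days.

4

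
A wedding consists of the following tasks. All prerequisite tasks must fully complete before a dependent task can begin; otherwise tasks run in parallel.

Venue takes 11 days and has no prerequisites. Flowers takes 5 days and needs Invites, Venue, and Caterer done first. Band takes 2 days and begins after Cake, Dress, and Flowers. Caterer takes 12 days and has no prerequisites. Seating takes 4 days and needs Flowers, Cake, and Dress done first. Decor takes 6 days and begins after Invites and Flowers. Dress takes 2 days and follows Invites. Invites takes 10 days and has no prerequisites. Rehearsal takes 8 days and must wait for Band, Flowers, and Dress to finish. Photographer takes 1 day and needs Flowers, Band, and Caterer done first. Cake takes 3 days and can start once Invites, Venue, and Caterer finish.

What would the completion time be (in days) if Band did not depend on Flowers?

25

Before: longest chain Caterer→Flowers→Band→Rehearsal = 12+5+2+8 = 27, finish 27.
Without Flowers→Band, Band's earliest start moves from 17 to 15.
After: Caterer→Flowers→Rehearsal = 12+5+8 = 25 → 25 days.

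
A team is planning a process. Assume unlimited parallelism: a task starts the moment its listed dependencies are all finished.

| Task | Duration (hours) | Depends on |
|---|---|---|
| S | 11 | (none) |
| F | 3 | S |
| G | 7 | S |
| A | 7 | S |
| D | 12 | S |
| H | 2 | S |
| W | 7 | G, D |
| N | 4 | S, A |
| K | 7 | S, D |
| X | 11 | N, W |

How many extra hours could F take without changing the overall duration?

S→D→W→X = 11+12+7+11 = 41 sets the makespan at 41 hours.
Longest path through F: 14 hours (earliest finish 14, latest finish 41).
Float = 41 − 14 = 27.

27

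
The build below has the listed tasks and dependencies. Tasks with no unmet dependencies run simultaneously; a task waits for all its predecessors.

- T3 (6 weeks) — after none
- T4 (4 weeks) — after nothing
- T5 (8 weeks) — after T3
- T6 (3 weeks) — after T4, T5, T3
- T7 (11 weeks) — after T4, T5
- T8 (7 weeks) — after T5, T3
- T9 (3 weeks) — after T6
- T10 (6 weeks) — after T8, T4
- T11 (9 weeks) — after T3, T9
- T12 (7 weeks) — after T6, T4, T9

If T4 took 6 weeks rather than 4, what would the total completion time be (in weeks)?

Critical path before the change: T3→T5→T6→T9→T11 = 6+8+3+3+9 = 29 giving 29 weeks.
The longest path through T4 is only 19 weeks, so T4 has float 10.
No other chain overtakes it, so the finish is 29 weeks.

29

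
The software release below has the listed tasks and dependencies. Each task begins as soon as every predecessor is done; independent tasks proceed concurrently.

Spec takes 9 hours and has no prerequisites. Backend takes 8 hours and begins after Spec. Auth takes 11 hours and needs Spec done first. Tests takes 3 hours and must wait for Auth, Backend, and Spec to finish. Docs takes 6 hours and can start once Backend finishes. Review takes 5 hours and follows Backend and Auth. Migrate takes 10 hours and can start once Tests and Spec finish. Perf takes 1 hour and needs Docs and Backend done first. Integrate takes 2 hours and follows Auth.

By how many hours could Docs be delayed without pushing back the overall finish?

Critical path: Spec→Auth→Tests→Migrate = 9+11+3+10 = 33, so the finish is 33 hours.
The longest chain containing Docs totals 24 hours.
Float = 33 − 24 = 9.

9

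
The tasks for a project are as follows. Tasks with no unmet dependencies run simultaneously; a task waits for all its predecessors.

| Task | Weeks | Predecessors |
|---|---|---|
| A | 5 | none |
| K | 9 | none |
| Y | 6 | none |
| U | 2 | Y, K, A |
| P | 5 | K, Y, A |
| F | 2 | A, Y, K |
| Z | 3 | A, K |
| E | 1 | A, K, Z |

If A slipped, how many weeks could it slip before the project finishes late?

4

K→P = 9+5 = 14 sets the makespan at 14 weeks.
A finishes as early as 5 and must finish by 9.
Slack of A = 4 − 0 = 4 weeks.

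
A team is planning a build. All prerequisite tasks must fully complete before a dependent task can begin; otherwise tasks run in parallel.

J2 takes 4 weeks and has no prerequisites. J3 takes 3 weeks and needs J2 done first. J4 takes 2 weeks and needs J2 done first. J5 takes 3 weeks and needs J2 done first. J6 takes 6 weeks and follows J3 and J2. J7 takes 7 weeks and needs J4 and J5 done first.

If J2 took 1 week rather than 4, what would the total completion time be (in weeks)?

11

Critical path before the change: J2→J5→J7 = 4+3+7 = 14 giving 14 weeks.
J2 is on the critical path; changing it to 1 makes that path 11 weeks.
The critical path is still J2→J5→J7; finish is now 11 weeks.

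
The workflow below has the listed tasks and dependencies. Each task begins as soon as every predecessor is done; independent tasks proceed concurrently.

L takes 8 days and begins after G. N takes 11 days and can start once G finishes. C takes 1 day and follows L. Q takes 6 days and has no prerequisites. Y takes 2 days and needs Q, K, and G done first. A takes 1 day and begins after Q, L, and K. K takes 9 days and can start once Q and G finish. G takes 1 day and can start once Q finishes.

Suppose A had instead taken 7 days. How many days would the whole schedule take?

23

The binding path is Q→G→K→Y = 6+1+9+2 = 18; finish at 18 days.
The longest path through A is only 17 days, so A has float 1.
Now Q→G→K→A = 6+1+9+7 = 23 is longest, so the finish becomes 23 days.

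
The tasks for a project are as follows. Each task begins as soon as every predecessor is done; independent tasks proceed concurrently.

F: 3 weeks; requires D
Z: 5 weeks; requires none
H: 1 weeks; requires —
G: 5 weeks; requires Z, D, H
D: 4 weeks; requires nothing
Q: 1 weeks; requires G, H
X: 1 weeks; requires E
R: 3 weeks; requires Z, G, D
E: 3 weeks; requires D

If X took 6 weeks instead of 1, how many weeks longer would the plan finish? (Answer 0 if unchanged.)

0

Critical path before the change: Z→G→R = 5+5+3 = 13 giving 13 weeks.
The longest path through X is only 8 weeks, so X has float 5.
The binding chain switches to D→E→X = 4+3+6 = 13; finish 13 weeks.
Change in finish: 13 − 13 = +0 weeks.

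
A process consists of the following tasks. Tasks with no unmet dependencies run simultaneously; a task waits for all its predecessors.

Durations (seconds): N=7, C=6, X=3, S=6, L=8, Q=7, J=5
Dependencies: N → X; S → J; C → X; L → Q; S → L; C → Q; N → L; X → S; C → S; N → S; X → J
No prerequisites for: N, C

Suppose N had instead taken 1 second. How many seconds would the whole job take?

Baseline: N→X→S→L→Q = 7+3+6+8+7 = 31 → 31 seconds.
N lies on that path, so at 1 second the path becomes 25 seconds.
New critical path: C→X→S→L→Q = 6+3+6+8+7 = 30 ⇒ 30 seconds.

30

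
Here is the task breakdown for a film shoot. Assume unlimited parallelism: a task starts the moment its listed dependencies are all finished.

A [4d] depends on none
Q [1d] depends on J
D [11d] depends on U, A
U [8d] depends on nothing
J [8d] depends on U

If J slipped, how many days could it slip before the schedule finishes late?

2

U→D = 8+11 = 19 sets the makespan at 19 days.
The longest chain containing J totals 17 days.
So J can slip 18 − 16 = 2 days.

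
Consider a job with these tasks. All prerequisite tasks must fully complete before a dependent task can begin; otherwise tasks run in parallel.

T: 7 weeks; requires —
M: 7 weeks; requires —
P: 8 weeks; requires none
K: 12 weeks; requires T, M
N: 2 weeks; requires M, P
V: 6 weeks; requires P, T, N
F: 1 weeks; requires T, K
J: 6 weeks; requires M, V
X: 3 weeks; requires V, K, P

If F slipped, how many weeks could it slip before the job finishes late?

Critical path: T→K→X = 7+12+3 = 22, so the finish is 22 weeks.
Longest path through F: 20 weeks (earliest finish 20, latest finish 22).
Float = 22 − 20 = 2.

2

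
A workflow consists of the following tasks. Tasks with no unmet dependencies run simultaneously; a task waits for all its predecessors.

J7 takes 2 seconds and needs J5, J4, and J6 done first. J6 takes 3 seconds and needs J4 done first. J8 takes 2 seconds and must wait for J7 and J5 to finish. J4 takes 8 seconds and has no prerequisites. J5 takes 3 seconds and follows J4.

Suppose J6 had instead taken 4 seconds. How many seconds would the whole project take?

16

As given, the longest chain is J4→J6→J7→J8 = 8+3+2+2 = 15, so the finish is 15 seconds.
J6 lies on that path, so at 4 seconds the path becomes 16 seconds.
The critical path is still J4→J6→J7→J8; finish is now 16 seconds.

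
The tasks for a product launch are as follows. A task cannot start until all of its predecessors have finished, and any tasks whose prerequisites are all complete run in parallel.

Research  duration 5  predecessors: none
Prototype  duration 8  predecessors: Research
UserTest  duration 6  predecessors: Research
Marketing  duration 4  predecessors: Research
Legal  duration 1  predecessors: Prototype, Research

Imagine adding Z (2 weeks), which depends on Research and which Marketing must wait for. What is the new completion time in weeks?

14

Originally the project takes 14 weeks.
With Z inserted, Marketing now waits for max(Research, Z).
New critical path: Research→Prototype→Legal = 5+8+1 = 14 ⇒ 14 weeks.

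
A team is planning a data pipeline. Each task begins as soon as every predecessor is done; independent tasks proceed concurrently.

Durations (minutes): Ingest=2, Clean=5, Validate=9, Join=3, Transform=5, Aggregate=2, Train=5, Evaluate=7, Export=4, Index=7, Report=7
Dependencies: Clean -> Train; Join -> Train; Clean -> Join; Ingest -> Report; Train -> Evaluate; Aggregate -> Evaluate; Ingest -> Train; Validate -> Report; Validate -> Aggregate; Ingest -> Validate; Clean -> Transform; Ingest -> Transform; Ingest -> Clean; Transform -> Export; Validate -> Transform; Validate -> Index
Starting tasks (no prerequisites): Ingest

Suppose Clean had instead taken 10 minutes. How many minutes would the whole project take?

Actual critical path: Ingest→Clean→Join→Train→Evaluate = 2+5+3+5+7 = 22 ⇒ 22 minutes.
Clean is on the critical path; changing it to 10 makes that path 27 minutes.
No other chain overtakes it, so the finish is 27 minutes.

27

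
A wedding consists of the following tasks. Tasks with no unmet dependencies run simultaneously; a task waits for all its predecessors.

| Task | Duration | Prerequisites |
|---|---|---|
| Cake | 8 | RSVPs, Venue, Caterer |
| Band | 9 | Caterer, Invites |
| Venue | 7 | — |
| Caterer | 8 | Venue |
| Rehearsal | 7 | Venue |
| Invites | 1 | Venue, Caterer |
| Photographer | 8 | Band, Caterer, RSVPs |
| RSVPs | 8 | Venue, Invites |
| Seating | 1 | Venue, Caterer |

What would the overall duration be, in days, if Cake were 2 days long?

33

Baseline: Venue→Caterer→Invites→Band→Photographer = 7+8+1+9+8 = 33 → 33 days.
The longest path through Cake is only 32 days, so Cake has float 1.
That remains the longest chain; total 33 days.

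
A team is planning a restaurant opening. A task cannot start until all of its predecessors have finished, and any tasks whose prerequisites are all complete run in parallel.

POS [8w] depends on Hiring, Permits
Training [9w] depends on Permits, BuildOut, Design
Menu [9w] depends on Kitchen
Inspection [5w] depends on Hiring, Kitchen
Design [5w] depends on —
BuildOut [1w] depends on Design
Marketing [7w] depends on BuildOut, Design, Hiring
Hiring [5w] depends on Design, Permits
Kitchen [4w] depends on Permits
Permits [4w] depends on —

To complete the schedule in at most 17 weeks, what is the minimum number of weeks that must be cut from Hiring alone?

Current finish: 18 weeks; target: 17.
Hiring is on every critical path, so each week cut from Hiring cuts the finish by one (this holds down to a finish of 17).
Need 18 − 17 = 1 week off Hiring → Hiring becomes 4 weeks, finish becomes 17.

1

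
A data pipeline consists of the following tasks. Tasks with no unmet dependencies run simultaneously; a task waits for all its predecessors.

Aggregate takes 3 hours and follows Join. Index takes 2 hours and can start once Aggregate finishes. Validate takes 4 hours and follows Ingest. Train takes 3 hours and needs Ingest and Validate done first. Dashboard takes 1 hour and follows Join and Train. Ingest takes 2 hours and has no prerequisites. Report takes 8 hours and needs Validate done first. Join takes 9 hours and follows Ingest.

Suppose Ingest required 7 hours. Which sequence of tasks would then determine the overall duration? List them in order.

Ingest, Join, Aggregate, Index

As given, the longest chain is Ingest→Join→Aggregate→Index = 2+9+3+2 = 16, so the finish is 16 hours.
Since Ingest is critical, the +5 change carries straight to that chain (now 21 hours).
The critical path is still Ingest→Join→Aggregate→Index; finish is now 21 hours.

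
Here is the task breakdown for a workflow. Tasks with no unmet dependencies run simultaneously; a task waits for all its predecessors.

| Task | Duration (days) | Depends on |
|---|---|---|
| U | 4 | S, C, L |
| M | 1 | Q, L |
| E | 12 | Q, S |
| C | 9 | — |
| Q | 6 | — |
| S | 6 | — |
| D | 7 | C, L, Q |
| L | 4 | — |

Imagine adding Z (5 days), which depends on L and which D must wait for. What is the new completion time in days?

Originally the schedule takes 18 days.
With Z inserted, D now waits for max(C, L, Q, Z).
New critical path: S→E = 6+12 = 18 ⇒ 18 days.

18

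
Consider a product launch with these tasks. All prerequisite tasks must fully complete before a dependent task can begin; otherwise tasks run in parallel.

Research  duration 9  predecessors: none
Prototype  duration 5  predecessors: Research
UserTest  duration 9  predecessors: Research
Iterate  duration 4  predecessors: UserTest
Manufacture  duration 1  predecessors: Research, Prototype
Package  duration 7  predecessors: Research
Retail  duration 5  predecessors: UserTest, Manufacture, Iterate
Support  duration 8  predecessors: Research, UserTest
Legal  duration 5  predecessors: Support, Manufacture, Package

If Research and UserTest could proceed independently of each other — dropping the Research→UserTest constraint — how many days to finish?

22

Before: longest chain Research→UserTest→Support→Legal = 9+9+8+5 = 31, finish 31.
Without Research→UserTest, UserTest's earliest start moves from 9 to 0.
New critical path: Research→Support→Legal = 9+8+5 = 22 ⇒ 22 days.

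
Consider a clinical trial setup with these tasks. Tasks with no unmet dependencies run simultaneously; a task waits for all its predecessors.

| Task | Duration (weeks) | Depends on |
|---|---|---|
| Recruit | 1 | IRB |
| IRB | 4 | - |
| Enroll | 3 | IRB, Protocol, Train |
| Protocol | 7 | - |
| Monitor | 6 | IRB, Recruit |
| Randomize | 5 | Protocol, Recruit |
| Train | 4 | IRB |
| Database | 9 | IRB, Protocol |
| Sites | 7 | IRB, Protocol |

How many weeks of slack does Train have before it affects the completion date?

Protocol→Database = 7+9 = 16 sets the makespan at 16 weeks.
The longest chain containing Train totals 11 weeks.
So Train can slip 13 − 8 = 5 weeks.

5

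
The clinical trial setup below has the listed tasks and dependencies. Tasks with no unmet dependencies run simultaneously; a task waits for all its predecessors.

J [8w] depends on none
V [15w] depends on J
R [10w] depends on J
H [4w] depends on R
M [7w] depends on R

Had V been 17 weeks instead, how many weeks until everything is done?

Critical path before the change: J→R→M = 8+10+7 = 25 giving 25 weeks.
The longest path through V is only 23 weeks, so V has float 2.
The binding chain switches to J→V = 8+17 = 25; finish 25 weeks.

25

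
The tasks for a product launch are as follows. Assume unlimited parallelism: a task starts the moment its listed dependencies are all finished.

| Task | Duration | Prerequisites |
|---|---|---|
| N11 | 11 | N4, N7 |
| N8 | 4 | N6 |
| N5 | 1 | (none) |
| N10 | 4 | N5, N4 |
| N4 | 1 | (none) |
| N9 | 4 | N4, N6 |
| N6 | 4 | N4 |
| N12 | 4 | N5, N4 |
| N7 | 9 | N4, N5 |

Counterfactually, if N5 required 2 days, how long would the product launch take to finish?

Actual critical path: N5→N7→N11 = 1+9+11 = 21 ⇒ 21 days.
N5 lies on that path, so at 2 days the path becomes 22 days.
No other chain overtakes it, so the finish is 22 days.

22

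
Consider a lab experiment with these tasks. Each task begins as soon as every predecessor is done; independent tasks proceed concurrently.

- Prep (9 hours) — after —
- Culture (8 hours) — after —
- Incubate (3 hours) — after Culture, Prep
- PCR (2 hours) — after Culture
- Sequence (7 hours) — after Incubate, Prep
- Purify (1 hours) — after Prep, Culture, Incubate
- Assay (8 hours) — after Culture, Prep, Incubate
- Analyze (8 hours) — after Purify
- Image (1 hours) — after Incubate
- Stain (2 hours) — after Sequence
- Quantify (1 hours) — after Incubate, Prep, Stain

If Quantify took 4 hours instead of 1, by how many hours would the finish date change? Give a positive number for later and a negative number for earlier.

3

Critical path before the change: Prep→Incubate→Sequence→Stain→Quantify = 9+3+7+2+1 = 22 giving 22 hours.
Quantify lies on that path, so at 4 hours the path becomes 25 hours.
The critical path is still Prep→Incubate→Sequence→Stain→Quantify; finish is now 25 hours.
Change in finish: 25 − 22 = +3 hours.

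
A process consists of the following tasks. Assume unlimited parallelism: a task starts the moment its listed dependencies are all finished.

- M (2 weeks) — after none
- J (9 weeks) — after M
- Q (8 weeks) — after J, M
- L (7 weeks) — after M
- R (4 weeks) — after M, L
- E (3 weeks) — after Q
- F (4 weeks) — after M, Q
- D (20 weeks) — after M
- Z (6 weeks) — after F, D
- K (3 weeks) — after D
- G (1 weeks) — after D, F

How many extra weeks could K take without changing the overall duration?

4

M→J→Q→F→Z = 2+9+8+4+6 = 29 sets the makespan at 29 weeks.
K finishes as early as 25 and must finish by 29.
Float = 29 − 25 = 4.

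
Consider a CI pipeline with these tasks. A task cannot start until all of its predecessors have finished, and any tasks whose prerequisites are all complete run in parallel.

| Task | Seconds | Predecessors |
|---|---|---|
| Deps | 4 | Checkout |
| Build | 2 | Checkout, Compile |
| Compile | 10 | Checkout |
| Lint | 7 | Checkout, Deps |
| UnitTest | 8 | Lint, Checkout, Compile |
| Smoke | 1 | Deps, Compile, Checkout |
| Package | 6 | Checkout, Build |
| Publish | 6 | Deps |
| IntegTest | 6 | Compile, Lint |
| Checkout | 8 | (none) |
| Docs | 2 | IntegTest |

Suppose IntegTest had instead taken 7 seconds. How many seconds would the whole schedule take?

28

Actual critical path: Checkout→Deps→Lint→IntegTest→Docs = 8+4+7+6+2 = 27 ⇒ 27 seconds.
Since IntegTest is critical, the +1 change carries straight to that chain (now 28 seconds).
That remains the longest chain; total 28 seconds.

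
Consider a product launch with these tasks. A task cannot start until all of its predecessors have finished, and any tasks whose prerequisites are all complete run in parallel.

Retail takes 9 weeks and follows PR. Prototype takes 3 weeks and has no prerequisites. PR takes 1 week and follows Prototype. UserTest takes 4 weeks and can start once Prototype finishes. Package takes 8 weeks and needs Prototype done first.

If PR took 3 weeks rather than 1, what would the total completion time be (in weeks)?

15

Critical path before the change: Prototype→PR→Retail = 3+1+9 = 13 giving 13 weeks.
PR lies on that path, so at 3 weeks the path becomes 15 weeks.
That remains the longest chain; total 15 weeks.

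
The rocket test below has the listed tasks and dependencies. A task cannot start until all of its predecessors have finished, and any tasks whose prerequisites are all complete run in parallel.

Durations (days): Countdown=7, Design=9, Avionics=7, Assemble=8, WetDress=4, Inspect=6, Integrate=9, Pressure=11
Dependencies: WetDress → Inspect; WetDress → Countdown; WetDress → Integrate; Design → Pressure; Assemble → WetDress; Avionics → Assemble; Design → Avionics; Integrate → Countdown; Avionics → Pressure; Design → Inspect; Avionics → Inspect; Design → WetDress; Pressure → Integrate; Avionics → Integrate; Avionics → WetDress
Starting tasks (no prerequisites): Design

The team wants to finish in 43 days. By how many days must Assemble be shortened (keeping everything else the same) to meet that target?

Current finish: 44 days; target: 43.
Assemble is on every critical path, so each day cut from Assemble cuts the finish by one (this holds down to a finish of 43).
Need 44 − 43 = 1 day off Assemble → Assemble becomes 7 days, finish becomes 43.

1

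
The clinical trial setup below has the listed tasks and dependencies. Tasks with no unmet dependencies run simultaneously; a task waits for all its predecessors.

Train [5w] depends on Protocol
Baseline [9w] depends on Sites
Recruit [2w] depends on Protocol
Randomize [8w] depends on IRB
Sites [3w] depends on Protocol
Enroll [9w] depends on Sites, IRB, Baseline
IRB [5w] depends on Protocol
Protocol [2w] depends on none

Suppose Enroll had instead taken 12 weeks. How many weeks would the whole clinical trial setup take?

Actual critical path: Protocol→Sites→Baseline→Enroll = 2+3+9+9 = 23 ⇒ 23 weeks.
Enroll is on the critical path; changing it to 12 makes that path 26 weeks.
The critical path is still Protocol→Sites→Baseline→Enroll; finish is now 26 weeks.

26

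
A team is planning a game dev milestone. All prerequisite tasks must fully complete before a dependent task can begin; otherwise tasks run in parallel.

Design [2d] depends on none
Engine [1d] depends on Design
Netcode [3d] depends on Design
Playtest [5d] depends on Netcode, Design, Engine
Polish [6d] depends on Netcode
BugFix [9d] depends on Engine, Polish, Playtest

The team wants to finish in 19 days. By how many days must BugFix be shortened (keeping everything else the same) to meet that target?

Current finish: 20 days; target: 19.
BugFix is on every critical path, so each day cut from BugFix cuts the finish by one (this holds down to a finish of 12).
Need 20 − 19 = 1 day off BugFix → BugFix becomes 8 days, finish becomes 19.

1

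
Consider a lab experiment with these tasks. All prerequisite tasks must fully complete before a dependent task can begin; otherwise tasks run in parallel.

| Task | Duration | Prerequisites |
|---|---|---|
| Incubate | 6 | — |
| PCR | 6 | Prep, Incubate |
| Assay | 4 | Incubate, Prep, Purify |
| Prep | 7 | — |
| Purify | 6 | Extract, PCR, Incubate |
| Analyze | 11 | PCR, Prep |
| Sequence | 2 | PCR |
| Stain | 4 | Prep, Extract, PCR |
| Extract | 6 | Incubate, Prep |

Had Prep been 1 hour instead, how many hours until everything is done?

Baseline: Prep→PCR→Analyze = 7+6+11 = 24 → 24 hours.
Prep is on the critical path; changing it to 1 makes that path 18 hours.
Now Incubate→PCR→Analyze = 6+6+11 = 23 is longest, so the finish becomes 23 hours.

23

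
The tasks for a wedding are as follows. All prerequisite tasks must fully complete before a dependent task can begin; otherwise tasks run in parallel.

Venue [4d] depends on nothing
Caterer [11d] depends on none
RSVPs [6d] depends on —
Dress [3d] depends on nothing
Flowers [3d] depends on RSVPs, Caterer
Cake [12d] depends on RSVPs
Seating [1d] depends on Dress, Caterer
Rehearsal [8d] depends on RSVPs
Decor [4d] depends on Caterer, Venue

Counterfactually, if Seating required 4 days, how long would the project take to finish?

The binding path is RSVPs→Cake = 6+12 = 18; finish at 18 days.
The longest path through Seating is only 12 days, so Seating has float 6.
The critical path is still RSVPs→Cake; finish is now 18 days.

18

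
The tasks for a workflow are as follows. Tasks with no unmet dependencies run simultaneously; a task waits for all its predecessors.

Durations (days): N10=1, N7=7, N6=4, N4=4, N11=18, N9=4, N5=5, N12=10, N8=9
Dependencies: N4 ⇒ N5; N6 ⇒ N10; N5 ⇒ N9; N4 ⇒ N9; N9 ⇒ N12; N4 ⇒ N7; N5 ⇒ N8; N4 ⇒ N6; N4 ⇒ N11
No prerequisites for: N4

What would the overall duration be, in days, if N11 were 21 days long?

Critical path before the change: N4→N5→N9→N12 = 4+5+4+10 = 23 giving 23 days.
The longest path through N11 is only 22 days, so N11 has float 1.
Now N4→N11 = 4+21 = 25 is longest, so the finish becomes 25 days.

25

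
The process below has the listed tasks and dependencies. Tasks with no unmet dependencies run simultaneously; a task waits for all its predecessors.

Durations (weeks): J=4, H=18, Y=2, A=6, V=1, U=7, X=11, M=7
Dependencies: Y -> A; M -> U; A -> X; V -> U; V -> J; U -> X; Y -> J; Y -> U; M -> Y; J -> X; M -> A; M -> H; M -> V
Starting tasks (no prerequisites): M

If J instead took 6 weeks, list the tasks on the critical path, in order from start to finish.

M, Y, U, X

Baseline: M→Y→U→X = 7+2+7+11 = 27 → 27 weeks.
J has 3 weeks of float (longest path through it is 24).
That remains the longest chain; total 27 weeks.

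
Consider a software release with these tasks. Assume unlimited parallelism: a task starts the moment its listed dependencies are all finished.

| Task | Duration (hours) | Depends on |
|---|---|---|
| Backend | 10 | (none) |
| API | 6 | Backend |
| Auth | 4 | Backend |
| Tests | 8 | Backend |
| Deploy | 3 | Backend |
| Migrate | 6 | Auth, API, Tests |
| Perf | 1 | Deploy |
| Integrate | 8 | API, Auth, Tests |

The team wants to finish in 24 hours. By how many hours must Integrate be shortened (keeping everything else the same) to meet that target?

2

Current finish: 26 hours; target: 24.
Integrate is on every critical path, so each hour cut from Integrate cuts the finish by one (this holds down to a finish of 24).
Need 26 − 24 = 2 hours off Integrate → Integrate becomes 6 hours, finish becomes 24.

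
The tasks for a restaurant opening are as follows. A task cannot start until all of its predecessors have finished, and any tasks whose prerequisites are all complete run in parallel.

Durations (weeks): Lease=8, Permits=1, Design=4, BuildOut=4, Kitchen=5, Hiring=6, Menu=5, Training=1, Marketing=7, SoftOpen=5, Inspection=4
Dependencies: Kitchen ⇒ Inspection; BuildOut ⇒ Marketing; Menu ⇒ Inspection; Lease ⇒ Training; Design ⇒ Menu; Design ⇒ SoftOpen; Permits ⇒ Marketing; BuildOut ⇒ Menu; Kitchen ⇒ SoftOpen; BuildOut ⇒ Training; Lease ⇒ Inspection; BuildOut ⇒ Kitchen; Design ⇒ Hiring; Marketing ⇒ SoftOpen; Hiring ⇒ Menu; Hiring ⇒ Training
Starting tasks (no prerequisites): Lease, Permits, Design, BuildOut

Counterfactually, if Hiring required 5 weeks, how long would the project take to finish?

As given, the longest chain is Design→Hiring→Menu→Inspection = 4+6+5+4 = 19, so the finish is 19 weeks.
Hiring lies on that path, so at 5 weeks the path becomes 18 weeks.
That remains the longest chain; total 18 weeks.

18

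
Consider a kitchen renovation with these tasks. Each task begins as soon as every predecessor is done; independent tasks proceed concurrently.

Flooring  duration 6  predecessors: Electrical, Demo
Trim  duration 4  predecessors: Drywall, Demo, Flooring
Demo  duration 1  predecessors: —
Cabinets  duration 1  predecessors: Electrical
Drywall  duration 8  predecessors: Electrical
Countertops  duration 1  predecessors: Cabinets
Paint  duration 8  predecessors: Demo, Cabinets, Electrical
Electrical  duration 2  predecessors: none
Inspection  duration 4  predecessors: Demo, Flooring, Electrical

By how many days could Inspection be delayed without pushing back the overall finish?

2

Electrical→Drywall→Trim = 2+8+4 = 14 sets the makespan at 14 days.
The longest chain containing Inspection totals 12 days.
So Inspection can slip 14 − 12 = 2 days.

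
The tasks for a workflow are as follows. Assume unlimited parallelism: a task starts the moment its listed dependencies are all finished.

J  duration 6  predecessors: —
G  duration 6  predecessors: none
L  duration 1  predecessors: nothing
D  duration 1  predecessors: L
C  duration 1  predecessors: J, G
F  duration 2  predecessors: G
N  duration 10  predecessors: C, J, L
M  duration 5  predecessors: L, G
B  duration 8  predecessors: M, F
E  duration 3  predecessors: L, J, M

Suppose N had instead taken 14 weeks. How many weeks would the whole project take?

21

Baseline: G→M→B = 6+5+8 = 19 → 19 weeks.
The longest path through N is only 17 weeks, so N has float 2.
Now J→C→N = 6+1+14 = 21 is longest, so the finish becomes 21 weeks.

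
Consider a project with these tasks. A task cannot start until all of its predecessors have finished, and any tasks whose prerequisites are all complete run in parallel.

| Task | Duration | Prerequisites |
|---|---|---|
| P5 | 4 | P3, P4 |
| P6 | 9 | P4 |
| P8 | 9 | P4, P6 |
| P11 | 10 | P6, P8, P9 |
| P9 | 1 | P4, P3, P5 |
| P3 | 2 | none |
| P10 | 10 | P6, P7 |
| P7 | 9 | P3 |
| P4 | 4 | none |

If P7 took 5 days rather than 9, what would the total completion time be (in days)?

Baseline: P4→P6→P8→P11 = 4+9+9+10 = 32 → 32 days.
The longest path through P7 is only 21 days, so P7 has float 11.
No other chain overtakes it, so the finish is 32 days.

32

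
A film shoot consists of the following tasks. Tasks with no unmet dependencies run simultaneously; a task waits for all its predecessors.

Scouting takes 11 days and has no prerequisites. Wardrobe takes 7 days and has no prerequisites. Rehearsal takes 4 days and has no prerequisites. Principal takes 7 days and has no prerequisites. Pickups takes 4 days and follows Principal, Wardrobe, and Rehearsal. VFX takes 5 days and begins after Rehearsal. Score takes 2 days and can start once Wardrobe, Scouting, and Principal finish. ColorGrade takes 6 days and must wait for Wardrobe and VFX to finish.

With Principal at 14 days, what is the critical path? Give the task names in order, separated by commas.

Baseline: Rehearsal→VFX→ColorGrade = 4+5+6 = 15 → 15 days.
Principal is off the critical path — its longest chain is 11 days, giving 4 of slack.
The binding chain switches to Principal→Pickups = 14+4 = 18; finish 18 days.

Principal, Pickups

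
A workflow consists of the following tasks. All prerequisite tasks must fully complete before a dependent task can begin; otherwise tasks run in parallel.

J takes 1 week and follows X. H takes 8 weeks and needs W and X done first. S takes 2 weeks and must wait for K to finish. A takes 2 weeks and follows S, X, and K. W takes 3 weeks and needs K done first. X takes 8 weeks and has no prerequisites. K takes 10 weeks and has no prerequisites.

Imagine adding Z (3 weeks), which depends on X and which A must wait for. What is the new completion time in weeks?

Originally the job takes 21 weeks.
With Z inserted, A now waits for max(S, X, K, Z).
New critical path: K→W→H = 10+3+8 = 21 ⇒ 21 weeks.

21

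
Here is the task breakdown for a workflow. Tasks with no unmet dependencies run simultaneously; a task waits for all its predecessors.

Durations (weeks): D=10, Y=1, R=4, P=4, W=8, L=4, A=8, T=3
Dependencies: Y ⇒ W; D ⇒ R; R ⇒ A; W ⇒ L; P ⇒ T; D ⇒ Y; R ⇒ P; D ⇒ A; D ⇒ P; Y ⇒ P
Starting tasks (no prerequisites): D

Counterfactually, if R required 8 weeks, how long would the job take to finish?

The binding path is D→Y→W→L = 10+1+8+4 = 23; finish at 23 weeks.
R is off the critical path — its longest chain is 22 weeks, giving 1 of slack.
New critical path: D→R→A = 10+8+8 = 26 ⇒ 26 weeks.

26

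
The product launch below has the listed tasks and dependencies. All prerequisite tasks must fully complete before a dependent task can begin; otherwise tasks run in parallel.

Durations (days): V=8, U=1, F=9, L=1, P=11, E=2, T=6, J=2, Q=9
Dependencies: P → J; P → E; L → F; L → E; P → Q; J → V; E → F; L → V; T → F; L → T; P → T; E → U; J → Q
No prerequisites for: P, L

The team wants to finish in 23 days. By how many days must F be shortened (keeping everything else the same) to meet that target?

3

Current finish: 26 days; target: 23.
F is on every critical path, so each day cut from F cuts the finish by one (this holds down to a finish of 22).
Need 26 − 23 = 3 days off F → F becomes 6 days, finish becomes 23.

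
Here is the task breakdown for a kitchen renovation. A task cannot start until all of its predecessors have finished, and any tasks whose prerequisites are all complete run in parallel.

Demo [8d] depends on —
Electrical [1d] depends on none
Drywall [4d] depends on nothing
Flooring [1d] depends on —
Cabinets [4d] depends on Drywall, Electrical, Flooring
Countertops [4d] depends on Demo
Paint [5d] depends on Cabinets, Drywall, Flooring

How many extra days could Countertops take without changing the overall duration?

1

Drywall→Cabinets→Paint = 4+4+5 = 13 sets the makespan at 13 days.
Longest path through Countertops: 12 days (earliest finish 12, latest finish 13).
Float = 13 − 12 = 1.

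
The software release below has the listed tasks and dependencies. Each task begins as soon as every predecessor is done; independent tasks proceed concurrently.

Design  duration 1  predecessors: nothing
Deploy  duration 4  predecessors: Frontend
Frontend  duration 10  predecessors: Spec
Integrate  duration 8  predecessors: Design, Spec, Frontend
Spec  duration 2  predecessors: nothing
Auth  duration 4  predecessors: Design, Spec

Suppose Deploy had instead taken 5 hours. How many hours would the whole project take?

20

As given, the longest chain is Spec→Frontend→Integrate = 2+10+8 = 20, so the finish is 20 hours.
Deploy is off the critical path — its longest chain is 16 hours, giving 4 of slack.
No other chain overtakes it, so the finish is 20 hours.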